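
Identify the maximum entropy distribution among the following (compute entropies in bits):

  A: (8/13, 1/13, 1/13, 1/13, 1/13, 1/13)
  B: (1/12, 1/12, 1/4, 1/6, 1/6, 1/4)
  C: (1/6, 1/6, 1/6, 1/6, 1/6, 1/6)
C

For a discrete distribution over n outcomes, entropy is maximized by the uniform distribution.

Computing entropies:
H(A) = 1.8543 bits
H(B) = 2.4591 bits
H(C) = 2.5850 bits

The uniform distribution (where all probabilities equal 1/6) achieves the maximum entropy of log_2(6) = 2.5850 bits.

Distribution C has the highest entropy.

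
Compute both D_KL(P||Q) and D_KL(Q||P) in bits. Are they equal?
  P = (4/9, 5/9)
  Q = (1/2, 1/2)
D_KL(P||Q) = 0.0089, D_KL(Q||P) = 0.0090

KL divergence is not symmetric: D_KL(P||Q) ≠ D_KL(Q||P) in general.

D_KL(P||Q) = 0.0089 bits
D_KL(Q||P) = 0.0090 bits

No, they are not equal!

This asymmetry is why KL divergence is not a true distance metric.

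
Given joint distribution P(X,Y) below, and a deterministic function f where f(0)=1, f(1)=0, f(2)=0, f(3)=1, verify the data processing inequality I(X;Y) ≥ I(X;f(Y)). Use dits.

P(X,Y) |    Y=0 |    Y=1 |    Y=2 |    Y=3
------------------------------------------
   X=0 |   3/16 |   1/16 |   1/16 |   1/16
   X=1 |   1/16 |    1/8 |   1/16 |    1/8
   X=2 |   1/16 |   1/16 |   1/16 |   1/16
I(X;Y) = 0.0258, I(X;f(Y)) = 0.0058, inequality holds: 0.0258 ≥ 0.0058

Data Processing Inequality: For any Markov chain X → Y → Z, we have I(X;Y) ≥ I(X;Z).

Here Z = f(Y) is a deterministic function of Y, forming X → Y → Z.

Original I(X;Y) = 0.0258 dits

After applying f:
P(X,Z) where Z=f(Y):
- P(X,Z=0) = P(X,Y=1) + P(X,Y=2)
- P(X,Z=1) = P(X,Y=0) + P(X,Y=3)

I(X;Z) = I(X;f(Y)) = 0.0058 dits

Verification: 0.0258 ≥ 0.0058 ✓

Information cannot be created by processing; the function f can only lose information about X.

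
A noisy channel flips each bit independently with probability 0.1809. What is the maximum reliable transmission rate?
0.3180 bits

For a binary symmetric channel (BSC) with error probability p:
Capacity C = 1 - H(p) bits per symbol

where H(p) = -p log₂(p) - (1-p) log₂(1-p) is the binary entropy function.

H(0.1809) = 0.6820 bits
C = 1 - 0.6820 = 0.3180 bits per symbol

This means we can reliably transmit up to 0.3180 bits of information per channel use.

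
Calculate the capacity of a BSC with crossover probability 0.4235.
0.0170 bits

For a binary symmetric channel (BSC) with error probability p:
Capacity C = 1 - H(p) bits per symbol

where H(p) = -p log₂(p) - (1-p) log₂(1-p) is the binary entropy function.

H(0.4235) = 0.9830 bits
C = 1 - 0.9830 = 0.0170 bits per symbol

This means we can reliably transmit up to 0.0170 bits of information per channel use.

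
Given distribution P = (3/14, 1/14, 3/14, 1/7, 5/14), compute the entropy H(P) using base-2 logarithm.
2.1560 bits

Shannon entropy is H(X) = -Σ p(x) log p(x).

For P = (3/14, 1/14, 3/14, 1/7, 5/14):
H = -3/14 × log_2(3/14) -1/14 × log_2(1/14) -3/14 × log_2(3/14) -1/7 × log_2(1/7) -5/14 × log_2(5/14)
H = 2.1560 bits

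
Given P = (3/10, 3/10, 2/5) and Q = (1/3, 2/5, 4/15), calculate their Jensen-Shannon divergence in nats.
0.0107 nats

Jensen-Shannon divergence is:
JSD(P||Q) = 0.5 × D_KL(P||M) + 0.5 × D_KL(Q||M)
where M = 0.5 × (P + Q) is the mixture distribution.

M = 0.5 × (3/10, 3/10, 2/5) + 0.5 × (1/3, 2/5, 4/15) = (0.316667, 7/20, 1/3)

D_KL(P||M) = 0.0105 nats
D_KL(Q||M) = 0.0110 nats

JSD(P||Q) = 0.5 × 0.0105 + 0.5 × 0.0110 = 0.0107 nats

Unlike KL divergence, JSD is symmetric and bounded: 0 ≤ JSD ≤ log(2).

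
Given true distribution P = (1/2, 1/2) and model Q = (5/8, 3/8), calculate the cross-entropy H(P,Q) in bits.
1.0466 bits

Cross-entropy: H(P,Q) = -Σ p(x) log q(x)

Alternatively: H(P,Q) = H(P) + D_KL(P||Q)
H(P) = 1.0000 bits
D_KL(P||Q) = 0.0466 bits

H(P,Q) = 1.0000 + 0.0466 = 1.0466 bits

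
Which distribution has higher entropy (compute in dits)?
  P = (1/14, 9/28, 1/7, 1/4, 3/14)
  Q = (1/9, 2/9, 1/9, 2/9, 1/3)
Q

Computing entropies in dits:
H(P) = 0.6549
H(Q) = 0.6614

Distribution Q has higher entropy.

Intuition: The distribution closer to uniform (more spread out) has higher entropy.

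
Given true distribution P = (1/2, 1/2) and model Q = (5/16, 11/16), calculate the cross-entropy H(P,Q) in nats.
0.7689 nats

Cross-entropy: H(P,Q) = -Σ p(x) log q(x)

Alternatively: H(P,Q) = H(P) + D_KL(P||Q)
H(P) = 0.6931 nats
D_KL(P||Q) = 0.0758 nats

H(P,Q) = 0.6931 + 0.0758 = 0.7689 nats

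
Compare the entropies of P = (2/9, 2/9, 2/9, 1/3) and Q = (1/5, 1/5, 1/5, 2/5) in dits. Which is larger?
P

Computing entropies in dits:
H(P) = 0.5945
H(Q) = 0.5786

Distribution P has higher entropy.

Intuition: The distribution closer to uniform (more spread out) has higher entropy.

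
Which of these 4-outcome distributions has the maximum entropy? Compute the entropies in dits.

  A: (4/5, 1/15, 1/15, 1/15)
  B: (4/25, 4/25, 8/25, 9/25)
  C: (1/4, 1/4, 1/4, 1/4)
C

For a discrete distribution over n outcomes, entropy is maximized by the uniform distribution.

Computing entropies:
H(A) = 0.3127 dits
H(B) = 0.5728 dits
H(C) = 0.6021 dits

The uniform distribution (where all probabilities equal 1/4) achieves the maximum entropy of log_10(4) = 0.6021 dits.

Distribution C has the highest entropy.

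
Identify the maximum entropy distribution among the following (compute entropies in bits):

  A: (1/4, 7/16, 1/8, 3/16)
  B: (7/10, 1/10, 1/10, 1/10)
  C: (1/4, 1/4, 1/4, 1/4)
C

For a discrete distribution over n outcomes, entropy is maximized by the uniform distribution.

Computing entropies:
H(A) = 1.8496 bits
H(B) = 1.3568 bits
H(C) = 2.0000 bits

The uniform distribution (where all probabilities equal 1/4) achieves the maximum entropy of log_2(4) = 2.0000 bits.

Distribution C has the highest entropy.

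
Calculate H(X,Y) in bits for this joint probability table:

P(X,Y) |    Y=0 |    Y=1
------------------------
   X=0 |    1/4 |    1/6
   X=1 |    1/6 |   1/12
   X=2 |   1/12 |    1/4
2.4591 bits

Joint entropy is H(X,Y) = -Σ_{x,y} p(x,y) log p(x,y).

Summing over all non-zero entries:
H(X,Y) = -[1/4·log_2(1/4) + 1/6·log_2(1/6) + 1/6·log_2(1/6) + 1/12·log_2(1/12) + 1/12·log_2(1/12) + 1/4·log_2(1/4)]
H(X,Y) = 2.4591 bits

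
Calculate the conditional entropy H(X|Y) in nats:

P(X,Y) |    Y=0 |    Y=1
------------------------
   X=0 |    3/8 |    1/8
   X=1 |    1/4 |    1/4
0.6593 nats

Using the chain rule: H(X|Y) = H(X,Y) - H(Y)

First, compute H(X,Y) = 1.3209 nats

Marginal P(Y) = (5/8, 3/8)
H(Y) = 0.6616 nats

H(X|Y) = H(X,Y) - H(Y) = 1.3209 - 0.6616 = 0.6593 nats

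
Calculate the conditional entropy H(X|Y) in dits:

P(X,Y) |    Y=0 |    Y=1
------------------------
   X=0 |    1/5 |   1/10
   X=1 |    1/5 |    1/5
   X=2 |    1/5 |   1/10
0.4669 dits

Using the chain rule: H(X|Y) = H(X,Y) - H(Y)

First, compute H(X,Y) = 0.7592 dits

Marginal P(Y) = (3/5, 2/5)
H(Y) = 0.2923 dits

H(X|Y) = H(X,Y) - H(Y) = 0.7592 - 0.2923 = 0.4669 dits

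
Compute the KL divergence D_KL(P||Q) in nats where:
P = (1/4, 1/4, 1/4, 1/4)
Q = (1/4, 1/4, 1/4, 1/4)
0.0000 nats

KL divergence: D_KL(P||Q) = Σ p(x) log(p(x)/q(x))

Computing term by term:
  x=0: 1/4 × log_e[(1/4)/(1/4)] = 1/4 × 0.0000 = 0.0000
  x=1: 1/4 × log_e[(1/4)/(1/4)] = 1/4 × 0.0000 = 0.0000
  x=2: 1/4 × log_e[(1/4)/(1/4)] = 1/4 × 0.0000 = 0.0000
  x=3: 1/4 × log_e[(1/4)/(1/4)] = 1/4 × 0.0000 = 0.0000

D_KL(P||Q) = 0.0000 nats

Note: KL divergence is always non-negative and equals 0 iff P = Q.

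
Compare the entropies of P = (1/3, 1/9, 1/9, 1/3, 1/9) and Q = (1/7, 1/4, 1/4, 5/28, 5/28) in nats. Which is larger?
Q

Computing entropies in nats:
H(P) = 1.4648
H(Q) = 1.5864

Distribution Q has higher entropy.

Intuition: The distribution closer to uniform (more spread out) has higher entropy.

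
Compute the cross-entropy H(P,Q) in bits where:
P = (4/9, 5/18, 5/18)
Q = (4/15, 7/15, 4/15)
1.6826 bits

Cross-entropy: H(P,Q) = -Σ p(x) log q(x)

Alternatively: H(P,Q) = H(P) + D_KL(P||Q)
H(P) = 1.5466 bits
D_KL(P||Q) = 0.1360 bits

H(P,Q) = 1.5466 + 0.1360 = 1.6826 bits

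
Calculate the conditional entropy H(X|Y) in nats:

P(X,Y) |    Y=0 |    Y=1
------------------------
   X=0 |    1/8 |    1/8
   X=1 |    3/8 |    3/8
0.5623 nats

Using the chain rule: H(X|Y) = H(X,Y) - H(Y)

First, compute H(X,Y) = 1.2555 nats

Marginal P(Y) = (1/2, 1/2)
H(Y) = 0.6931 nats

H(X|Y) = H(X,Y) - H(Y) = 1.2555 - 0.6931 = 0.5623 nats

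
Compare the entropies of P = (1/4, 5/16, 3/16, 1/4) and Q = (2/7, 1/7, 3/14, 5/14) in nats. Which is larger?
P

Computing entropies in nats:
H(P) = 1.3705
H(Q) = 1.3337

Distribution P has higher entropy.

Intuition: The distribution closer to uniform (more spread out) has higher entropy.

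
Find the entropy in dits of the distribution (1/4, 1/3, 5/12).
0.4680 dits

Shannon entropy is H(X) = -Σ p(x) log p(x).

For P = (1/4, 1/3, 5/12):
H = -1/4 × log_10(1/4) -1/3 × log_10(1/3) -5/12 × log_10(5/12)
H = 0.4680 dits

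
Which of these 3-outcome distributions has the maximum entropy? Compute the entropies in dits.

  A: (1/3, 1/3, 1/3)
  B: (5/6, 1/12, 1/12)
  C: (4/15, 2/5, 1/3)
A

For a discrete distribution over n outcomes, entropy is maximized by the uniform distribution.

Computing entropies:
H(A) = 0.4771 dits
H(B) = 0.2458 dits
H(C) = 0.4713 dits

The uniform distribution (where all probabilities equal 1/3) achieves the maximum entropy of log_10(3) = 0.4771 dits.

Distribution A has the highest entropy.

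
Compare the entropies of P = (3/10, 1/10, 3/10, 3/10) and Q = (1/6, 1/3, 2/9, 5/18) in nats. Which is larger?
Q

Computing entropies in nats:
H(P) = 1.3138
H(Q) = 1.3549

Distribution Q has higher entropy.

Intuition: The distribution closer to uniform (more spread out) has higher entropy.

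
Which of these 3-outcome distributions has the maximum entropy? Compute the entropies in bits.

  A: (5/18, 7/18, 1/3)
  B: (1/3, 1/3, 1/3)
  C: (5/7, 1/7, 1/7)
B

For a discrete distribution over n outcomes, entropy is maximized by the uniform distribution.

Computing entropies:
H(A) = 1.5715 bits
H(B) = 1.5850 bits
H(C) = 1.1488 bits

The uniform distribution (where all probabilities equal 1/3) achieves the maximum entropy of log_2(3) = 1.5850 bits.

Distribution B has the highest entropy.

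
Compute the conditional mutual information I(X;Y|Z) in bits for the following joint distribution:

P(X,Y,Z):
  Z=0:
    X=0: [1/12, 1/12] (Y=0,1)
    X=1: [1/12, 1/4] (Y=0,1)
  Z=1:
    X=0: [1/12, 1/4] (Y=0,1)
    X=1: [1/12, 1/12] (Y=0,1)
0.0441 bits

Conditional mutual information: I(X;Y|Z) = H(X|Z) + H(Y|Z) - H(X,Y|Z)

H(Z) = 1.0000
H(X,Z) = 1.9183 → H(X|Z) = 0.9183
H(Y,Z) = 1.9183 → H(Y|Z) = 0.9183
H(X,Y,Z) = 2.7925 → H(X,Y|Z) = 1.7925

I(X;Y|Z) = 0.9183 + 0.9183 - 1.7925 = 0.0441 bits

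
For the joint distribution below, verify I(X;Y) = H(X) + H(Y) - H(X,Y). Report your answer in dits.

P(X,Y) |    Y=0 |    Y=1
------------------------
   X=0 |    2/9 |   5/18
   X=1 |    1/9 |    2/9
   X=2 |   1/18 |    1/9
I(X;Y) = 0.0028 dits

Mutual information has multiple equivalent forms:
- I(X;Y) = H(X) - H(X|Y)
- I(X;Y) = H(Y) - H(Y|X)
- I(X;Y) = H(X) + H(Y) - H(X,Y)

Computing all quantities:
H(X) = 0.4392, H(Y) = 0.2902, H(X,Y) = 0.7266
H(X|Y) = 0.4364, H(Y|X) = 0.2874

Verification:
H(X) - H(X|Y) = 0.4392 - 0.4364 = 0.0028
H(Y) - H(Y|X) = 0.2902 - 0.2874 = 0.0028
H(X) + H(Y) - H(X,Y) = 0.4392 + 0.2902 - 0.7266 = 0.0028

All forms give I(X;Y) = 0.0028 dits. ✓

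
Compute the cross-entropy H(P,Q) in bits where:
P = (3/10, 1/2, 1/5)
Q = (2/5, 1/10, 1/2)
2.2575 bits

Cross-entropy: H(P,Q) = -Σ p(x) log q(x)

Alternatively: H(P,Q) = H(P) + D_KL(P||Q)
H(P) = 1.4855 bits
D_KL(P||Q) = 0.7721 bits

H(P,Q) = 1.4855 + 0.7721 = 2.2575 bits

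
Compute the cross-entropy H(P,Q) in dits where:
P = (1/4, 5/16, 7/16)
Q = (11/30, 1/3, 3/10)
0.4868 dits

Cross-entropy: H(P,Q) = -Σ p(x) log q(x)

Alternatively: H(P,Q) = H(P) + D_KL(P||Q)
H(P) = 0.4654 dits
D_KL(P||Q) = 0.0213 dits

H(P,Q) = 0.4654 + 0.0213 = 0.4868 dits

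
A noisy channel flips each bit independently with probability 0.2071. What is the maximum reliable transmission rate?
0.2641 bits

For a binary symmetric channel (BSC) with error probability p:
Capacity C = 1 - H(p) bits per symbol

where H(p) = -p log₂(p) - (1-p) log₂(1-p) is the binary entropy function.

H(0.2071) = 0.7359 bits
C = 1 - 0.7359 = 0.2641 bits per symbol

This means we can reliably transmit up to 0.2641 bits of information per channel use.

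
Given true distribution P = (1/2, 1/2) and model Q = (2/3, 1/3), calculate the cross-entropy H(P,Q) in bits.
1.0850 bits

Cross-entropy: H(P,Q) = -Σ p(x) log q(x)

Alternatively: H(P,Q) = H(P) + D_KL(P||Q)
H(P) = 1.0000 bits
D_KL(P||Q) = 0.0850 bits

H(P,Q) = 1.0000 + 0.0850 = 1.0850 bits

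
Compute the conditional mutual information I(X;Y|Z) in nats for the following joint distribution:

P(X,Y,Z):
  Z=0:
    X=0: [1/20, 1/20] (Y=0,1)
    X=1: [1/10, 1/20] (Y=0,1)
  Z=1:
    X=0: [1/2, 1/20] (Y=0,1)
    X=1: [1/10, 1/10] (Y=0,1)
0.0726 nats

Conditional mutual information: I(X;Y|Z) = H(X|Z) + H(Y|Z) - H(X,Y|Z)

H(Z) = 0.5623
H(X,Z) = 1.1655 → H(X|Z) = 0.6032
H(Y,Z) = 1.1059 → H(Y|Z) = 0.5436
H(X,Y,Z) = 1.6365 → H(X,Y|Z) = 1.0742

I(X;Y|Z) = 0.6032 + 0.5436 - 1.0742 = 0.0726 nats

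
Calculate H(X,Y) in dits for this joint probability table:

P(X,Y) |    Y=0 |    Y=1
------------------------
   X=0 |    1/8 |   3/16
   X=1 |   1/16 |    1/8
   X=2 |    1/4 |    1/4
0.7384 dits

Joint entropy is H(X,Y) = -Σ_{x,y} p(x,y) log p(x,y).

Summing over all non-zero entries:
H(X,Y) = -[1/8·log_10(1/8) + 3/16·log_10(3/16) + 1/16·log_10(1/16) + 1/8·log_10(1/8) + 1/4·log_10(1/4) + 1/4·log_10(1/4)]
H(X,Y) = 0.7384 dits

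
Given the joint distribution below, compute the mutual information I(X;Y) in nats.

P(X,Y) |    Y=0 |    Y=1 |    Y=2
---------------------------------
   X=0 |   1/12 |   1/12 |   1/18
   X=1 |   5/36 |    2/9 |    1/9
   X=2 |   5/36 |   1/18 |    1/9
0.0361 nats

Mutual information: I(X;Y) = H(X) + H(Y) - H(X,Y)

Marginals:
P(X) = (2/9, 17/36, 11/36), H(X) = 1.0508 nats
P(Y) = (13/36, 13/36, 5/18), H(Y) = 1.0914 nats

Joint entropy: H(X,Y) = 2.1062 nats

I(X;Y) = 1.0508 + 1.0914 - 2.1062 = 0.0361 nats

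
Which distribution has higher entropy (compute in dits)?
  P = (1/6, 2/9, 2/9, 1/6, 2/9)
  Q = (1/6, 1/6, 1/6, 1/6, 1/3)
P

Computing entropies in dits:
H(P) = 0.6949
H(Q) = 0.6778

Distribution P has higher entropy.

Intuition: The distribution closer to uniform (more spread out) has higher entropy.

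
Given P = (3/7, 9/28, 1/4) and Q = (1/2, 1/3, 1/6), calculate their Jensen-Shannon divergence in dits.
0.0024 dits

Jensen-Shannon divergence is:
JSD(P||Q) = 0.5 × D_KL(P||M) + 0.5 × D_KL(Q||M)
where M = 0.5 × (P + Q) is the mixture distribution.

M = 0.5 × (3/7, 9/28, 1/4) + 0.5 × (1/2, 1/3, 1/6) = (13/28, 0.327381, 5/24)

D_KL(P||M) = 0.0023 dits
D_KL(Q||M) = 0.0025 dits

JSD(P||Q) = 0.5 × 0.0023 + 0.5 × 0.0025 = 0.0024 dits

Unlike KL divergence, JSD is symmetric and bounded: 0 ≤ JSD ≤ log(2).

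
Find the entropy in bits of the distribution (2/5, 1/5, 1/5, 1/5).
1.9219 bits

Shannon entropy is H(X) = -Σ p(x) log p(x).

For P = (2/5, 1/5, 1/5, 1/5):
H = -2/5 × log_2(2/5) -1/5 × log_2(1/5) -1/5 × log_2(1/5) -1/5 × log_2(1/5)
H = 1.9219 bits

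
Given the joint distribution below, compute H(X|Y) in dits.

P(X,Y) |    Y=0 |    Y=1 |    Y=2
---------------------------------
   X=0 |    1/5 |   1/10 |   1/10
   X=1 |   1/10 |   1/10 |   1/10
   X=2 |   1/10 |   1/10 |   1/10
0.4669 dits

Using the chain rule: H(X|Y) = H(X,Y) - H(Y)

First, compute H(X,Y) = 0.9398 dits

Marginal P(Y) = (2/5, 3/10, 3/10)
H(Y) = 0.4729 dits

H(X|Y) = H(X,Y) - H(Y) = 0.9398 - 0.4729 = 0.4669 dits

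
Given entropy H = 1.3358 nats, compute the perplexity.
3.8030

Perplexity is e^H (or exp(H) for natural log).

H = 1.3358 nats
Perplexity = e^1.3358 = 3.8030

Interpretation: The model's uncertainty is equivalent to choosing uniformly among 3.8 options.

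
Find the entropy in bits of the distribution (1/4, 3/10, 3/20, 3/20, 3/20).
2.2527 bits

Shannon entropy is H(X) = -Σ p(x) log p(x).

For P = (1/4, 3/10, 3/20, 3/20, 3/20):
H = -1/4 × log_2(1/4) -3/10 × log_2(3/10) -3/20 × log_2(3/20) -3/20 × log_2(3/20) -3/20 × log_2(3/20)
H = 2.2527 bits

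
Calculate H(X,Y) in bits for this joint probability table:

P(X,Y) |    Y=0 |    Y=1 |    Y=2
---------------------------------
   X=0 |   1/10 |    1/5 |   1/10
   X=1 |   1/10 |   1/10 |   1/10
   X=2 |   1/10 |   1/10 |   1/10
3.1219 bits

Joint entropy is H(X,Y) = -Σ_{x,y} p(x,y) log p(x,y).

Summing over all non-zero entries:
H(X,Y) = -[1/10·log_2(1/10) + 1/5·log_2(1/5) + 1/10·log_2(1/10) + 1/10·log_2(1/10) + 1/10·log_2(1/10) + 1/10·log_2(1/10) + 1/10·log_2(1/10) + 1/10·log_2(1/10) + 1/10·log_2(1/10)]
H(X,Y) = 3.1219 bits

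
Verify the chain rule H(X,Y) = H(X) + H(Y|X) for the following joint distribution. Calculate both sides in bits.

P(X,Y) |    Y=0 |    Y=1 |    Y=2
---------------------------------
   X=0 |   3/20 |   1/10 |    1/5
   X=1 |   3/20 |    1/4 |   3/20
H(X,Y) = 2.5282, H(X) = 0.9928, H(Y|X) = 1.5354 (all in bits)

Chain rule: H(X,Y) = H(X) + H(Y|X)

Left side — joint entropy directly:
H(X,Y) = -Σ p(x,y) log p(x,y) = 2.5282 bits

Right side — compute H(Y|X) from the conditional distributions:
P(X) = (9/20, 11/20), so H(X) = 0.9928 bits
H(Y|X) = Σ_x P(X=x) · H(Y|X=x):
  P(Y|X=0) = (1/3, 2/9, 4/9), H(Y|X=0) = 1.5305, weight P(X=0) = 9/20
  P(Y|X=1) = (3/11, 5/11, 3/11), H(Y|X=1) = 1.5395, weight P(X=1) = 11/20
H(Y|X) = 1.5354 bits

H(X) + H(Y|X) = 0.9928 + 1.5354 = 2.5282 bits

Both sides equal 2.5282 bits. ✓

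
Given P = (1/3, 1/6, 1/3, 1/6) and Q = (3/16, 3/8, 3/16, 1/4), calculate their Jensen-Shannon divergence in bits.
0.0656 bits

Jensen-Shannon divergence is:
JSD(P||Q) = 0.5 × D_KL(P||M) + 0.5 × D_KL(Q||M)
where M = 0.5 × (P + Q) is the mixture distribution.

M = 0.5 × (1/3, 1/6, 1/3, 1/6) + 0.5 × (3/16, 3/8, 3/16, 1/4) = (0.260417, 0.270833, 0.260417, 5/24)

D_KL(P||M) = 0.0670 bits
D_KL(Q||M) = 0.0641 bits

JSD(P||Q) = 0.5 × 0.0670 + 0.5 × 0.0641 = 0.0656 bits

Unlike KL divergence, JSD is symmetric and bounded: 0 ≤ JSD ≤ log(2).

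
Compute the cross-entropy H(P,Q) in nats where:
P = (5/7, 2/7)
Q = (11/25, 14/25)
0.7521 nats

Cross-entropy: H(P,Q) = -Σ p(x) log q(x)

Alternatively: H(P,Q) = H(P) + D_KL(P||Q)
H(P) = 0.5983 nats
D_KL(P||Q) = 0.1538 nats

H(P,Q) = 0.5983 + 0.1538 = 0.7521 nats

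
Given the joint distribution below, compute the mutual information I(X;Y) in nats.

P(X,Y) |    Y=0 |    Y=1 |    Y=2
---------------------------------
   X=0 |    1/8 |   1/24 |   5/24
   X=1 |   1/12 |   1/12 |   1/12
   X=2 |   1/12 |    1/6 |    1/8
0.0597 nats

Mutual information: I(X;Y) = H(X) + H(Y) - H(X,Y)

Marginals:
P(X) = (3/8, 1/4, 3/8), H(X) = 1.0822 nats
P(Y) = (7/24, 7/24, 5/12), H(Y) = 1.0835 nats

Joint entropy: H(X,Y) = 2.1060 nats

I(X;Y) = 1.0822 + 1.0835 - 2.1060 = 0.0597 nats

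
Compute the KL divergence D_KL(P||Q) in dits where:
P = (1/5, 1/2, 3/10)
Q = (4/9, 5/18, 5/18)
0.0683 dits

KL divergence: D_KL(P||Q) = Σ p(x) log(p(x)/q(x))

Computing term by term:
  x=0: 1/5 × log_10[(1/5)/(4/9)] = 1/5 × -0.3468 = -0.0694
  x=1: 1/2 × log_10[(1/2)/(5/18)] = 1/2 × 0.2553 = 0.1276
  x=2: 3/10 × log_10[(3/10)/(5/18)] = 3/10 × 0.0334 = 0.0100

D_KL(P||Q) = 0.0683 dits

Note: KL divergence is always non-negative and equals 0 iff P = Q.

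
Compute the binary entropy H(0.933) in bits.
0.3546 bits

The binary entropy function is:
H(p) = -p log(p) - (1-p) log(1-p)

H(0.933) = -0.933 × log_2(0.933) - 0.067 × log_2(0.067)
H(0.933) = 0.3546 bits

Note: Binary entropy is maximized at p=0.5 (H=1 bit) and minimized at p=0 or p=1 (H=0).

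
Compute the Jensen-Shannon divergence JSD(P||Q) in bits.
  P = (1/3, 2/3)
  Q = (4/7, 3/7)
0.0417 bits

Jensen-Shannon divergence is:
JSD(P||Q) = 0.5 × D_KL(P||M) + 0.5 × D_KL(Q||M)
where M = 0.5 × (P + Q) is the mixture distribution.

M = 0.5 × (1/3, 2/3) + 0.5 × (4/7, 3/7) = (0.452381, 0.547619)

D_KL(P||M) = 0.0423 bits
D_KL(Q||M) = 0.0410 bits

JSD(P||Q) = 0.5 × 0.0423 + 0.5 × 0.0410 = 0.0417 bits

Unlike KL divergence, JSD is symmetric and bounded: 0 ≤ JSD ≤ log(2).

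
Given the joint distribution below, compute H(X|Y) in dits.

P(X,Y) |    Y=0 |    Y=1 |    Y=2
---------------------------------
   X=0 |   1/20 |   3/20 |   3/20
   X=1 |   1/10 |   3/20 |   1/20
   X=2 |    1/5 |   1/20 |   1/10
0.4297 dits

Using the chain rule: H(X|Y) = H(X,Y) - H(Y)

First, compute H(X,Y) = 0.9057 dits

Marginal P(Y) = (7/20, 7/20, 3/10)
H(Y) = 0.4760 dits

H(X|Y) = H(X,Y) - H(Y) = 0.9057 - 0.4760 = 0.4297 dits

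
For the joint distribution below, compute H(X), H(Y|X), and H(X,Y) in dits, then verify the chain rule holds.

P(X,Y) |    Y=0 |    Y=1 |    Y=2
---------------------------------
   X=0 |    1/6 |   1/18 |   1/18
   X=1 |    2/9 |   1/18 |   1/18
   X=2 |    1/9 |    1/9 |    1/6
H(X,Y) = 0.8955, H(X) = 0.4731, H(Y|X) = 0.4225 (all in dits)

Chain rule: H(X,Y) = H(X) + H(Y|X)

Left side — joint entropy directly:
H(X,Y) = -Σ p(x,y) log p(x,y) = 0.8955 dits

Right side — compute H(Y|X) from the conditional distributions:
P(X) = (5/18, 1/3, 7/18), so H(X) = 0.4731 dits
H(Y|X) = Σ_x P(X=x) · H(Y|X=x):
  P(Y|X=0) = (3/5, 1/5, 1/5), H(Y|X=0) = 0.4127, weight P(X=0) = 5/18
  P(Y|X=1) = (2/3, 1/6, 1/6), H(Y|X=1) = 0.3768, weight P(X=1) = 1/3
  P(Y|X=2) = (2/7, 2/7, 3/7), H(Y|X=2) = 0.4686, weight P(X=2) = 7/18
H(Y|X) = 0.4225 dits

H(X) + H(Y|X) = 0.4731 + 0.4225 = 0.8955 dits

Both sides equal 0.8955 dits. ✓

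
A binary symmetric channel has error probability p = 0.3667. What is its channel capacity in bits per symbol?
0.0519 bits

For a binary symmetric channel (BSC) with error probability p:
Capacity C = 1 - H(p) bits per symbol

where H(p) = -p log₂(p) - (1-p) log₂(1-p) is the binary entropy function.

H(0.3667) = 0.9481 bits
C = 1 - 0.9481 = 0.0519 bits per symbol

This means we can reliably transmit up to 0.0519 bits of information per channel use.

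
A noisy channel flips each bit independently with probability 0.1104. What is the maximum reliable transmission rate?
0.4989 bits

For a binary symmetric channel (BSC) with error probability p:
Capacity C = 1 - H(p) bits per symbol

where H(p) = -p log₂(p) - (1-p) log₂(1-p) is the binary entropy function.

H(0.1104) = 0.5011 bits
C = 1 - 0.5011 = 0.4989 bits per symbol

This means we can reliably transmit up to 0.4989 bits of information per channel use.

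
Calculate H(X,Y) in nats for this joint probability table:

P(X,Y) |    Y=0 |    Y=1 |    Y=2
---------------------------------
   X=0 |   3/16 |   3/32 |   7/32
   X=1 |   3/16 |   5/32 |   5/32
1.7622 nats

Joint entropy is H(X,Y) = -Σ_{x,y} p(x,y) log p(x,y).

Summing over all non-zero entries:
H(X,Y) = -[3/16·log_e(3/16) + 3/32·log_e(3/32) + 7/32·log_e(7/32) + 3/16·log_e(3/16) + 5/32·log_e(5/32) + 5/32·log_e(5/32)]
H(X,Y) = 1.7622 nats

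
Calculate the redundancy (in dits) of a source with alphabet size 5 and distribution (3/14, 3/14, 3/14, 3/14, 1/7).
0.0048 dits

Redundancy measures how far a source is from maximum entropy:
R = H_max - H(X)

Maximum entropy for 5 symbols: H_max = log_10(5) = 0.6990 dits
Actual entropy: H(X) = 0.6942 dits
Redundancy: R = 0.6990 - 0.6942 = 0.0048 dits

This redundancy represents potential for compression: the source could be compressed by 0.0048 dits per symbol.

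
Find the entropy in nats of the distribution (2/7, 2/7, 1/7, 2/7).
1.3518 nats

Shannon entropy is H(X) = -Σ p(x) log p(x).

For P = (2/7, 2/7, 1/7, 2/7):
H = -2/7 × log_e(2/7) -2/7 × log_e(2/7) -1/7 × log_e(1/7) -2/7 × log_e(2/7)
H = 1.3518 nats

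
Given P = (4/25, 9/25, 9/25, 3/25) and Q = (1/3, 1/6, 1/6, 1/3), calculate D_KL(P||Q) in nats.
0.3144 nats

KL divergence: D_KL(P||Q) = Σ p(x) log(p(x)/q(x))

Computing term by term:
  x=0: 4/25 × log_e[(4/25)/(1/3)] = 4/25 × -0.7340 = -0.1174
  x=1: 9/25 × log_e[(9/25)/(1/6)] = 9/25 × 0.7701 = 0.2772
  x=2: 9/25 × log_e[(9/25)/(1/6)] = 9/25 × 0.7701 = 0.2772
  x=3: 3/25 × log_e[(3/25)/(1/3)] = 3/25 × -1.0217 = -0.1226

D_KL(P||Q) = 0.3144 nats

Note: KL divergence is always non-negative and equals 0 iff P = Q.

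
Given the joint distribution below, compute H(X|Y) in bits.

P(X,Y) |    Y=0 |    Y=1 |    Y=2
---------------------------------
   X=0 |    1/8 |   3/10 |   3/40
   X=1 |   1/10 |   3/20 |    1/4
0.8895 bits

Using the chain rule: H(X|Y) = H(X,Y) - H(Y)

First, compute H(X,Y) = 2.4191 bits

Marginal P(Y) = (9/40, 9/20, 13/40)
H(Y) = 1.5296 bits

H(X|Y) = H(X,Y) - H(Y) = 2.4191 - 1.5296 = 0.8895 bits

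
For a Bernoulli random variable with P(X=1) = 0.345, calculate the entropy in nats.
0.6443 nats

The binary entropy function is:
H(p) = -p log(p) - (1-p) log(1-p)

H(0.345) = -0.345 × log_e(0.345) - 0.655 × log_e(0.655)
H(0.345) = 0.6443 nats

Note: Binary entropy is maximized at p=0.5 (H=1 bit) and minimized at p=0 or p=1 (H=0).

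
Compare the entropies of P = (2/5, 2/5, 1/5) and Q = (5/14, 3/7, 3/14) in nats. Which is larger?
Q

Computing entropies in nats:
H(P) = 1.0549
H(Q) = 1.0609

Distribution Q has higher entropy.

Intuition: The distribution closer to uniform (more spread out) has higher entropy.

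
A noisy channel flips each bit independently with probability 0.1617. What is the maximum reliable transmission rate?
0.3616 bits

For a binary symmetric channel (BSC) with error probability p:
Capacity C = 1 - H(p) bits per symbol

where H(p) = -p log₂(p) - (1-p) log₂(1-p) is the binary entropy function.

H(0.1617) = 0.6384 bits
C = 1 - 0.6384 = 0.3616 bits per symbol

This means we can reliably transmit up to 0.3616 bits of information per channel use.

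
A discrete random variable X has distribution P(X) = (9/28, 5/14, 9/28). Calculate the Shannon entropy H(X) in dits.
0.4766 dits

Shannon entropy is H(X) = -Σ p(x) log p(x).

For P = (9/28, 5/14, 9/28):
H = -9/28 × log_10(9/28) -5/14 × log_10(5/14) -9/28 × log_10(9/28)
H = 0.4766 dits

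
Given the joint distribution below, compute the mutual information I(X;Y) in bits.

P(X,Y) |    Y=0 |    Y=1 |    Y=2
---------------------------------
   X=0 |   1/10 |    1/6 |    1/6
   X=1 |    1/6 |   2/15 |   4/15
0.0188 bits

Mutual information: I(X;Y) = H(X) + H(Y) - H(X,Y)

Marginals:
P(X) = (13/30, 17/30), H(X) = 0.9871 bits
P(Y) = (4/15, 3/10, 13/30), H(Y) = 1.5524 bits

Joint entropy: H(X,Y) = 2.5208 bits

I(X;Y) = 0.9871 + 1.5524 - 2.5208 = 0.0188 bits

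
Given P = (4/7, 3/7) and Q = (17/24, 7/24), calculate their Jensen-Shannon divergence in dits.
0.0044 dits

Jensen-Shannon divergence is:
JSD(P||Q) = 0.5 × D_KL(P||M) + 0.5 × D_KL(Q||M)
where M = 0.5 × (P + Q) is the mixture distribution.

M = 0.5 × (4/7, 3/7) + 0.5 × (17/24, 7/24) = (0.639881, 0.360119)

D_KL(P||M) = 0.0043 dits
D_KL(Q||M) = 0.0046 dits

JSD(P||Q) = 0.5 × 0.0043 + 0.5 × 0.0046 = 0.0044 dits

Unlike KL divergence, JSD is symmetric and bounded: 0 ≤ JSD ≤ log(2).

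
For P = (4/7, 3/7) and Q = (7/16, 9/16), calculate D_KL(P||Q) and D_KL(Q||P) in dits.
D_KL(P||Q) = 0.0157, D_KL(Q||P) = 0.0157

KL divergence is not symmetric: D_KL(P||Q) ≠ D_KL(Q||P) in general.

D_KL(P||Q) = 0.0157 dits
D_KL(Q||P) = 0.0157 dits

In this case they happen to be equal (to 4 decimal places).

This asymmetry is why KL divergence is not a true distance metric.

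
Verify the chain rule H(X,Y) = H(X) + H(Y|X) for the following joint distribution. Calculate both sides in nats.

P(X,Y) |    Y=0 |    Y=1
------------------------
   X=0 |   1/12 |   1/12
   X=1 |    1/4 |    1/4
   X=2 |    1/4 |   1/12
H(X,Y) = 1.6609, H(X) = 1.0114, H(Y|X) = 0.6495 (all in nats)

Chain rule: H(X,Y) = H(X) + H(Y|X)

Left side — joint entropy directly:
H(X,Y) = -Σ p(x,y) log p(x,y) = 1.6609 nats

Right side — compute H(Y|X) from the conditional distributions:
P(X) = (1/6, 1/2, 1/3), so H(X) = 1.0114 nats
H(Y|X) = Σ_x P(X=x) · H(Y|X=x):
  P(Y|X=0) = (1/2, 1/2), H(Y|X=0) = 0.6931, weight P(X=0) = 1/6
  P(Y|X=1) = (1/2, 1/2), H(Y|X=1) = 0.6931, weight P(X=1) = 1/2
  P(Y|X=2) = (3/4, 1/4), H(Y|X=2) = 0.5623, weight P(X=2) = 1/3
H(Y|X) = 0.6495 nats

H(X) + H(Y|X) = 1.0114 + 0.6495 = 1.6609 nats

Both sides equal 1.6609 nats. ✓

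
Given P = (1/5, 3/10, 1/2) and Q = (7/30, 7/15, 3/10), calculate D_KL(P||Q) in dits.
0.0400 dits

KL divergence: D_KL(P||Q) = Σ p(x) log(p(x)/q(x))

Computing term by term:
  x=0: 1/5 × log_10[(1/5)/(7/30)] = 1/5 × -0.0669 = -0.0134
  x=1: 3/10 × log_10[(3/10)/(7/15)] = 3/10 × -0.1919 = -0.0576
  x=2: 1/2 × log_10[(1/2)/(3/10)] = 1/2 × 0.2218 = 0.1109

D_KL(P||Q) = 0.0400 dits

Note: KL divergence is always non-negative and equals 0 iff P = Q.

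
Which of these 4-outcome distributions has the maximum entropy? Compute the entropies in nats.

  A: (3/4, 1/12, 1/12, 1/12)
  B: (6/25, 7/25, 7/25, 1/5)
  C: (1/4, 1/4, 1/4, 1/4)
C

For a discrete distribution over n outcomes, entropy is maximized by the uniform distribution.

Computing entropies:
H(A) = 0.8370 nats
H(B) = 1.3773 nats
H(C) = 1.3863 nats

The uniform distribution (where all probabilities equal 1/4) achieves the maximum entropy of log_e(4) = 1.3863 nats.

Distribution C has the highest entropy.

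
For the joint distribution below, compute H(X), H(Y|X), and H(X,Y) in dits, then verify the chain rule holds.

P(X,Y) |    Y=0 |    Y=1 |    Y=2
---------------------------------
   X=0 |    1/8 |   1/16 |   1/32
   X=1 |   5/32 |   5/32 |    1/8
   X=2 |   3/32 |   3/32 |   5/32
H(X,Y) = 0.9187, H(X) = 0.4609, H(Y|X) = 0.4578 (all in dits)

Chain rule: H(X,Y) = H(X) + H(Y|X)

Left side — joint entropy directly:
H(X,Y) = -Σ p(x,y) log p(x,y) = 0.9187 dits

Right side — compute H(Y|X) from the conditional distributions:
P(X) = (7/32, 7/16, 11/32), so H(X) = 0.4609 dits
H(Y|X) = Σ_x P(X=x) · H(Y|X=x):
  P(Y|X=0) = (4/7, 2/7, 1/7), H(Y|X=0) = 0.4151, weight P(X=0) = 7/32
  P(Y|X=1) = (5/14, 5/14, 2/7), H(Y|X=1) = 0.4748, weight P(X=1) = 7/16
  P(Y|X=2) = (3/11, 3/11, 5/11), H(Y|X=2) = 0.4634, weight P(X=2) = 11/32
H(Y|X) = 0.4578 dits

H(X) + H(Y|X) = 0.4609 + 0.4578 = 0.9187 dits

Both sides equal 0.9187 dits. ✓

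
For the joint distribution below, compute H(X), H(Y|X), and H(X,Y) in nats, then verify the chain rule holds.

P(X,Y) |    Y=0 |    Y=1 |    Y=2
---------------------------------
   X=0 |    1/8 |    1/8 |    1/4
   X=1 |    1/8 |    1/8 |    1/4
H(X,Y) = 1.7329, H(X) = 0.6931, H(Y|X) = 1.0397 (all in nats)

Chain rule: H(X,Y) = H(X) + H(Y|X)

Left side — joint entropy directly:
H(X,Y) = -Σ p(x,y) log p(x,y) = 1.7329 nats

Right side — compute H(Y|X) from the conditional distributions:
P(X) = (1/2, 1/2), so H(X) = 0.6931 nats
H(Y|X) = Σ_x P(X=x) · H(Y|X=x):
  P(Y|X=0) = (1/4, 1/4, 1/2), H(Y|X=0) = 1.0397, weight P(X=0) = 1/2
  P(Y|X=1) = (1/4, 1/4, 1/2), H(Y|X=1) = 1.0397, weight P(X=1) = 1/2
H(Y|X) = 1.0397 nats

H(X) + H(Y|X) = 0.6931 + 1.0397 = 1.7329 nats

Both sides equal 1.7329 nats. ✓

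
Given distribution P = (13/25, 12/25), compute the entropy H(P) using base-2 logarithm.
0.9988 bits

Shannon entropy is H(X) = -Σ p(x) log p(x).

For P = (13/25, 12/25):
H = -13/25 × log_2(13/25) -12/25 × log_2(12/25)
H = 0.9988 bits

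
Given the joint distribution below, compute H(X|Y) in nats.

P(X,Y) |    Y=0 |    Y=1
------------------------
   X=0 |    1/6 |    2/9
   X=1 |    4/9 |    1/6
0.6237 nats

Using the chain rule: H(X|Y) = H(X,Y) - H(Y)

First, compute H(X,Y) = 1.2919 nats

Marginal P(Y) = (11/18, 7/18)
H(Y) = 0.6682 nats

H(X|Y) = H(X,Y) - H(Y) = 1.2919 - 0.6682 = 0.6237 nats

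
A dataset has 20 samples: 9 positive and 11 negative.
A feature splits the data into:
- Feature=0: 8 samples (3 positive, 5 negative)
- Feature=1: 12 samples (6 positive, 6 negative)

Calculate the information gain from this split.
0.0110 bits

Information Gain = H(Y) - H(Y|Feature)

Before split:
P(positive) = 9/20 = 0.4500
H(Y) = 0.9928 bits

After split:
Feature=0: H = 0.9544 bits (weight = 8/20)
Feature=1: H = 1.0000 bits (weight = 12/20)
H(Y|Feature) = (8/20)×0.9544 + (12/20)×1.0000 = 0.9818 bits

Information Gain = 0.9928 - 0.9818 = 0.0110 bits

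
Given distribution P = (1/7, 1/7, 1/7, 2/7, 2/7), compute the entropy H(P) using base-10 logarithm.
0.6731 dits

Shannon entropy is H(X) = -Σ p(x) log p(x).

For P = (1/7, 1/7, 1/7, 2/7, 2/7):
H = -1/7 × log_10(1/7) -1/7 × log_10(1/7) -1/7 × log_10(1/7) -2/7 × log_10(2/7) -2/7 × log_10(2/7)
H = 0.6731 dits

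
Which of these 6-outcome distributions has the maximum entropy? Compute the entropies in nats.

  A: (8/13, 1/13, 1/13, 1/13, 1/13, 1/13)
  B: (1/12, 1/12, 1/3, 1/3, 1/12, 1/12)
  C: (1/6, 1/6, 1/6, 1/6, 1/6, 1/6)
C

For a discrete distribution over n outcomes, entropy is maximized by the uniform distribution.

Computing entropies:
H(A) = 1.2853 nats
H(B) = 1.5607 nats
H(C) = 1.7918 nats

The uniform distribution (where all probabilities equal 1/6) achieves the maximum entropy of log_e(6) = 1.7918 nats.

Distribution C has the highest entropy.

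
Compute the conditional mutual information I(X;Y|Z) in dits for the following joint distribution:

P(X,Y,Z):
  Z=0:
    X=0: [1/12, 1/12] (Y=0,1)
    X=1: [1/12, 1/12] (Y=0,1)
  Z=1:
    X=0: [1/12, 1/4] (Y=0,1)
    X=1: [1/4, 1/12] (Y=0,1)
0.0379 dits

Conditional mutual information: I(X;Y|Z) = H(X|Z) + H(Y|Z) - H(X,Y|Z)

H(Z) = 0.2764
H(X,Z) = 0.5775 → H(X|Z) = 0.3010
H(Y,Z) = 0.5775 → H(Y|Z) = 0.3010
H(X,Y,Z) = 0.8406 → H(X,Y|Z) = 0.5642

I(X;Y|Z) = 0.3010 + 0.3010 - 0.5642 = 0.0379 dits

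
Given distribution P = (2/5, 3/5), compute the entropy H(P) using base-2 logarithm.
0.9710 bits

Shannon entropy is H(X) = -Σ p(x) log p(x).

For P = (2/5, 3/5):
H = -2/5 × log_2(2/5) -3/5 × log_2(3/5)
H = 0.9710 bits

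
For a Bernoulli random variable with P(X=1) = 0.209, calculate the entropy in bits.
0.7396 bits

The binary entropy function is:
H(p) = -p log(p) - (1-p) log(1-p)

H(0.209) = -0.209 × log_2(0.209) - 0.791 × log_2(0.791)
H(0.209) = 0.7396 bits

Note: Binary entropy is maximized at p=0.5 (H=1 bit) and minimized at p=0 or p=1 (H=0).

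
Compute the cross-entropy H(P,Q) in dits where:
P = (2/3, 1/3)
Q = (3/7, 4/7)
0.3263 dits

Cross-entropy: H(P,Q) = -Σ p(x) log q(x)

Alternatively: H(P,Q) = H(P) + D_KL(P||Q)
H(P) = 0.2764 dits
D_KL(P||Q) = 0.0499 dits

H(P,Q) = 0.2764 + 0.0499 = 0.3263 dits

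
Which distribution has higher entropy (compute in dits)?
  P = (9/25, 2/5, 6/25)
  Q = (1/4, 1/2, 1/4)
P

Computing entropies in dits:
H(P) = 0.4677
H(Q) = 0.4515

Distribution P has higher entropy.

Intuition: The distribution closer to uniform (more spread out) has higher entropy.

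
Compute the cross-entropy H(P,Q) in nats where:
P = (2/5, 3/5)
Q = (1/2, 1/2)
0.6931 nats

Cross-entropy: H(P,Q) = -Σ p(x) log q(x)

Alternatively: H(P,Q) = H(P) + D_KL(P||Q)
H(P) = 0.6730 nats
D_KL(P||Q) = 0.0201 nats

H(P,Q) = 0.6730 + 0.0201 = 0.6931 nats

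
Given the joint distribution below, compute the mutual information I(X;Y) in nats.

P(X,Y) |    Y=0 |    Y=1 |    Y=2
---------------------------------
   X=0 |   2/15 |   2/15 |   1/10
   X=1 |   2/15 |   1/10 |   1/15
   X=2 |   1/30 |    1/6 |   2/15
0.0565 nats

Mutual information: I(X;Y) = H(X) + H(Y) - H(X,Y)

Marginals:
P(X) = (11/30, 3/10, 1/3), H(X) = 1.0953 nats
P(Y) = (3/10, 2/5, 3/10), H(Y) = 1.0889 nats

Joint entropy: H(X,Y) = 2.1277 nats

I(X;Y) = 1.0953 + 1.0889 - 2.1277 = 0.0565 nats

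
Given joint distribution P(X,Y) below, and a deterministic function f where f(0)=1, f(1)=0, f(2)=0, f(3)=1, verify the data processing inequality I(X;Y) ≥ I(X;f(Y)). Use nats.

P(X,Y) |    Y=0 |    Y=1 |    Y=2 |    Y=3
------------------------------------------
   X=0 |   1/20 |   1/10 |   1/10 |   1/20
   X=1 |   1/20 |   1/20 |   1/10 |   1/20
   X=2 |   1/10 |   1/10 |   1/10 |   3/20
I(X;Y) = 0.0283, I(X;f(Y)) = 0.0198, inequality holds: 0.0283 ≥ 0.0198

Data Processing Inequality: For any Markov chain X → Y → Z, we have I(X;Y) ≥ I(X;Z).

Here Z = f(Y) is a deterministic function of Y, forming X → Y → Z.

Original I(X;Y) = 0.0283 nats

After applying f:
P(X,Z) where Z=f(Y):
- P(X,Z=0) = P(X,Y=1) + P(X,Y=2)
- P(X,Z=1) = P(X,Y=0) + P(X,Y=3)

I(X;Z) = I(X;f(Y)) = 0.0198 nats

Verification: 0.0283 ≥ 0.0198 ✓

Information cannot be created by processing; the function f can only lose information about X.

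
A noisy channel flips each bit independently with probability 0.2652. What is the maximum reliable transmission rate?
0.1655 bits

For a binary symmetric channel (BSC) with error probability p:
Capacity C = 1 - H(p) bits per symbol

where H(p) = -p log₂(p) - (1-p) log₂(1-p) is the binary entropy function.

H(0.2652) = 0.8345 bits
C = 1 - 0.8345 = 0.1655 bits per symbol

This means we can reliably transmit up to 0.1655 bits of information per channel use.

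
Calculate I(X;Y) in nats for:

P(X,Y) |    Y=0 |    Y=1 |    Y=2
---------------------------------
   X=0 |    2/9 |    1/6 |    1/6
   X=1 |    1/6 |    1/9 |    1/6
0.0034 nats

Mutual information: I(X;Y) = H(X) + H(Y) - H(X,Y)

Marginals:
P(X) = (5/9, 4/9), H(X) = 0.6870 nats
P(Y) = (7/18, 5/18, 1/3), H(Y) = 1.0893 nats

Joint entropy: H(X,Y) = 1.7729 nats

I(X;Y) = 0.6870 + 1.0893 - 1.7729 = 0.0034 nats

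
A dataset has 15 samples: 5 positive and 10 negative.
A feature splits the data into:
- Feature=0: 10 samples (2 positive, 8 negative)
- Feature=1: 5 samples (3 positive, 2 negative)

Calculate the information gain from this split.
0.1134 bits

Information Gain = H(Y) - H(Y|Feature)

Before split:
P(positive) = 5/15 = 0.3333
H(Y) = 0.9183 bits

After split:
Feature=0: H = 0.7219 bits (weight = 10/15)
Feature=1: H = 0.9710 bits (weight = 5/15)
H(Y|Feature) = (10/15)×0.7219 + (5/15)×0.9710 = 0.8049 bits

Information Gain = 0.9183 - 0.8049 = 0.1134 bits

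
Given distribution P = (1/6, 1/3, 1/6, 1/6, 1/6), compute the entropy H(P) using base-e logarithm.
1.5607 nats

Shannon entropy is H(X) = -Σ p(x) log p(x).

For P = (1/6, 1/3, 1/6, 1/6, 1/6):
H = -1/6 × log_e(1/6) -1/3 × log_e(1/3) -1/6 × log_e(1/6) -1/6 × log_e(1/6) -1/6 × log_e(1/6)
H = 1.5607 nats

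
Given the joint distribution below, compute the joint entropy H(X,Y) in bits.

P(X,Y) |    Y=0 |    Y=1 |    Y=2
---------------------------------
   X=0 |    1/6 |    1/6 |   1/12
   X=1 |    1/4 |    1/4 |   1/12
2.4591 bits

Joint entropy is H(X,Y) = -Σ_{x,y} p(x,y) log p(x,y).

Summing over all non-zero entries:
H(X,Y) = -[1/6·log_2(1/6) + 1/6·log_2(1/6) + 1/12·log_2(1/12) + 1/4·log_2(1/4) + 1/4·log_2(1/4) + 1/12·log_2(1/12)]
H(X,Y) = 2.4591 bits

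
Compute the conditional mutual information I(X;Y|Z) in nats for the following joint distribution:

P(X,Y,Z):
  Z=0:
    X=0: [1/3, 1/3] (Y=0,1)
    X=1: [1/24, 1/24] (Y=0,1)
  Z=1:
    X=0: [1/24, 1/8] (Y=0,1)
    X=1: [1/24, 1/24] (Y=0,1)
0.0076 nats

Conditional mutual information: I(X;Y|Z) = H(X|Z) + H(Y|Z) - H(X,Y|Z)

H(Z) = 0.5623
H(X,Z) = 0.9831 → H(X|Z) = 0.4208
H(Y,Z) = 1.2413 → H(Y|Z) = 0.6790
H(X,Y,Z) = 1.6544 → H(X,Y|Z) = 1.0921

I(X;Y|Z) = 0.4208 + 0.6790 - 1.0921 = 0.0076 nats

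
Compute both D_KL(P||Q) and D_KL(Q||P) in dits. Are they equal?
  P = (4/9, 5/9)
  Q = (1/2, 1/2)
D_KL(P||Q) = 0.0027, D_KL(Q||P) = 0.0027

KL divergence is not symmetric: D_KL(P||Q) ≠ D_KL(Q||P) in general.

D_KL(P||Q) = 0.0027 dits
D_KL(Q||P) = 0.0027 dits

In this case they happen to be equal (to 4 decimal places).

This asymmetry is why KL divergence is not a true distance metric.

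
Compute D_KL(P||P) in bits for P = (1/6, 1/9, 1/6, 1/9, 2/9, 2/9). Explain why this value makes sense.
0.0000 bits

KL divergence satisfies the Gibbs inequality: D_KL(P||Q) ≥ 0 for all distributions P, Q.

D_KL(P||Q) = Σ p(x) log(p(x)/q(x))
Each term is p(x) × log_2(p(x)/p(x)) = p(x) × log_2(1) = 0, so the sum is 0.
D_KL(P||Q) = 0.0000 bits

When P = Q, the KL divergence is exactly 0, as there is no 'divergence' between identical distributions.

This non-negativity is a fundamental property: relative entropy cannot be negative because it measures how different Q is from P.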